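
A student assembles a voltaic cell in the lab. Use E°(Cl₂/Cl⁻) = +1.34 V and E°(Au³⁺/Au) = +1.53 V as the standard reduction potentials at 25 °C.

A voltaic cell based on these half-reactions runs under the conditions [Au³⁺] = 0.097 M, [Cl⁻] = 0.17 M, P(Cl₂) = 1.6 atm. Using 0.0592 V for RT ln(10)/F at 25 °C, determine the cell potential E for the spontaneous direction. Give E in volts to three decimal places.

Au³⁺/Au is the cathode (higher E°), Cl₂/Cl⁻ the anode: E°cell = +1.53 − (+1.34) = +0.19 V, n = 6.
Overall: 2 Au³⁺(aq) + 6 Cl⁻(aq) → 2 Au(s) + 3 Cl₂(g)
Q = P(Cl₂)^3 / ([Au³⁺]^2·[Cl⁻]^6); log Q = 7.256.
E = E° − (0.0592/n) log Q = +0.19 − (0.0592/6)(7.256) = +0.118 V.

+0.118 V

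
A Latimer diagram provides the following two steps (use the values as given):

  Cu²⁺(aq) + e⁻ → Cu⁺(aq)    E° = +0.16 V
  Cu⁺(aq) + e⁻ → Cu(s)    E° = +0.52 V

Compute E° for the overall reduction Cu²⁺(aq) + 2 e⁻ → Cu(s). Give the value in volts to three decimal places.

Standard free energies of sequential steps add: ΔG°₃ = ΔG°₁ + ΔG°₂, so n₃E°₃ = n₁E°₁ + n₂E°₂.
E°₃ = (1×+0.16 + 1×+0.52) / 2 = (+0.680) / 2 = +0.340 V.

+0.340 V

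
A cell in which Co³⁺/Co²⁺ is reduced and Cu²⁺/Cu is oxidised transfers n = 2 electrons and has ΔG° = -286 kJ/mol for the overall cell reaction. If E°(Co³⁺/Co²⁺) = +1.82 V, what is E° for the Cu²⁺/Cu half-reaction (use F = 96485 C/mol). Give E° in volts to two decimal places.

E°cell = −ΔG°/(nF) = −(-286×10³)/((2)(96485)) = +1.482 V.
Since Co³⁺/Co²⁺ is the cathode and Cu²⁺/Cu the anode, E°cell = E°(Co³⁺/Co²⁺) − E°(Cu²⁺/Cu).
So E°(Cu²⁺/Cu) = E°(Co³⁺/Co²⁺) − E°cell = (+1.82) − (+1.482) = +0.34 V.

+0.34 V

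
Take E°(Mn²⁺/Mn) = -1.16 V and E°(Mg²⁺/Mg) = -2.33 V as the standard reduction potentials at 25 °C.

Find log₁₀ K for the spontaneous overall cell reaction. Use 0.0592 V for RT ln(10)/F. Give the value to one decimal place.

39.5

Cathode: Mn²⁺/Mn; anode: Mg²⁺/Mg. E°cell = +1.17 V, n = 2.
log K = nE°cell / 0.0592 = (2)(+1.17) / 0.0592 = 39.5.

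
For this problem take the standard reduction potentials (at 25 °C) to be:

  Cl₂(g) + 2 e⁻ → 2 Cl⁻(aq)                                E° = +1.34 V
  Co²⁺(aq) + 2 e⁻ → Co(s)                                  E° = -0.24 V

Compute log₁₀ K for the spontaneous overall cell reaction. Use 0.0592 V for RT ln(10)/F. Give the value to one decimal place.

53.4

Cathode: Cl₂/Cl⁻; anode: Co²⁺/Co. E°cell = +1.58 V, n = 2.
log K = nE°cell / 0.0592 = (2)(+1.58) / 0.0592 = 53.4.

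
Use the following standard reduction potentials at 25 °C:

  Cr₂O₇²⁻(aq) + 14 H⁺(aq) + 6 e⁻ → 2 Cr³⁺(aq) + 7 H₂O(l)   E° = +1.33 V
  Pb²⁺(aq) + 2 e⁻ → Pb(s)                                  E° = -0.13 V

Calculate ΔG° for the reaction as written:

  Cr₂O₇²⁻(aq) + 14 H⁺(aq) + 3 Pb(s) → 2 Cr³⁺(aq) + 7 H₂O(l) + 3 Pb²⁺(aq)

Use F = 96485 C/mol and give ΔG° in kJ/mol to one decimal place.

-845.2 kJ/mol

As written, Cr₂O₇²⁻/Cr³⁺ is reduced (cathode) and Pb²⁺/Pb is oxidised (anode), so E°cell = (+1.33) − (-0.13) = +1.46 V.
Balancing electrons gives n = 6.
ΔG° = −nFE° = −(6)(96485)(+1.46) = -845,209 J = -845.2 kJ/mol.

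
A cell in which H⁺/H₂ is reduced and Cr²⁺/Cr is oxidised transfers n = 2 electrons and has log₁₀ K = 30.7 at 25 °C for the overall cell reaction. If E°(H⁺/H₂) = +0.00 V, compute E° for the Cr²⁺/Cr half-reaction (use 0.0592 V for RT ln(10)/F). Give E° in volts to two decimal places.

E°cell = (0.0592/n)·log K = (0.0592/2)(30.7) = +0.909 V.
Since H⁺/H₂ is the cathode and Cr²⁺/Cr the anode, E°cell = E°(H⁺/H₂) − E°(Cr²⁺/Cr).
So E°(Cr²⁺/Cr) = E°(H⁺/H₂) − E°cell = (+0.00) − (+0.909) = -0.91 V.

-0.91 V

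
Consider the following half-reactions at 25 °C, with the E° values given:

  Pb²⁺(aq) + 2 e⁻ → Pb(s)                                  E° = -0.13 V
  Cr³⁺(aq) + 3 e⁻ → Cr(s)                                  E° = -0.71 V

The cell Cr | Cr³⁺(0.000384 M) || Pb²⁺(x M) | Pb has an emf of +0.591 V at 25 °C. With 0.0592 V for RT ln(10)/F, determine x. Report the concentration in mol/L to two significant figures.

0.012 M

Pb²⁺/Pb is the cathode, Cr³⁺/Cr the anode: E°cell = +0.58 V, n = 6.
Overall reaction: 3 Pb²⁺(aq) + 2 Cr(s) → 3 Pb(s) + 2 Cr³⁺(aq); Q = [Cr³⁺]^2/[Pb²⁺]^3.
From E = E° − (0.0592/n) log Q: log Q = (E° − E)·n/0.0592 = (+0.58 − (+0.591))·6/0.0592 = -1.1149.
So 3·log[Pb²⁺] = 2·log(0.000384) − log Q = -6.8313 − (-1.1149) = -5.7164; log[Pb²⁺] = -5.7164 / 3 = -1.9055; [Pb²⁺] = 10^(-1.9055) ≈ 0.012 M.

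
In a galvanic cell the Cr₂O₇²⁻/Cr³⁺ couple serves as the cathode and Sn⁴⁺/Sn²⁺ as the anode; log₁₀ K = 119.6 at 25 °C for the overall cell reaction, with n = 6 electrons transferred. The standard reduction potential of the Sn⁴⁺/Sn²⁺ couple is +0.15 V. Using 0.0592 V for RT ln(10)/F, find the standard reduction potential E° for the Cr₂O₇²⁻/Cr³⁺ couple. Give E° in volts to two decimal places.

+1.33 V

E°cell = (0.0592/n)·log K = (0.0592/6)(119.6) = +1.180 V.
Since Cr₂O₇²⁻/Cr³⁺ is the cathode and Sn⁴⁺/Sn²⁺ the anode, E°cell = E°(Cr₂O₇²⁻/Cr³⁺) − E°(Sn⁴⁺/Sn²⁺).
So E°(Cr₂O₇²⁻/Cr³⁺) = E°cell + E°(Sn⁴⁺/Sn²⁺) = +1.180 + (+0.15) = +1.33 V.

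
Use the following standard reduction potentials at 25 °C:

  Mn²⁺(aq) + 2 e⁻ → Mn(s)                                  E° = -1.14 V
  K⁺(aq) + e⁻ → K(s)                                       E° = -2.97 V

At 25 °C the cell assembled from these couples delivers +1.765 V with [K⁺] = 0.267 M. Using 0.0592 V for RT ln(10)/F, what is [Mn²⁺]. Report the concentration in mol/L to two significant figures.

0.00045 M

Mn²⁺/Mn is the cathode, K⁺/K the anode: E°cell = +1.83 V, n = 2.
Overall reaction: Mn²⁺(aq) + 2 K(s) → Mn(s) + 2 K⁺(aq); Q = [K⁺]^2/[Mn²⁺]^1.
From E = E° − (0.0592/n) log Q: log Q = (E° − E)·n/0.0592 = (+1.83 − (+1.765))·2/0.0592 = 2.1959.
So 1·log[Mn²⁺] = 2·log(0.267) − log Q = -1.1470 − (2.1959) = -3.3429; [Mn²⁺] = 10^(-3.3429) ≈ 0.00045 M.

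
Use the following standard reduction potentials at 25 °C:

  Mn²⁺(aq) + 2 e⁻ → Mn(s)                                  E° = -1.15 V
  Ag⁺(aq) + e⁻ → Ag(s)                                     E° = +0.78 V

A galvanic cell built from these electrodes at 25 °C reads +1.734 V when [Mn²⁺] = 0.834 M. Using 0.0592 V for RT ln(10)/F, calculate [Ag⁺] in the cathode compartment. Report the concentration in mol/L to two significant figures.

Ag⁺/Ag is the cathode, Mn²⁺/Mn the anode: E°cell = +1.93 V, n = 2.
Overall reaction: 2 Ag⁺(aq) + Mn(s) → 2 Ag(s) + Mn²⁺(aq); Q = [Mn²⁺]^1/[Ag⁺]^2.
From E = E° − (0.0592/n) log Q: log Q = (E° − E)·n/0.0592 = (+1.93 − (+1.734))·2/0.0592 = 6.6216.
So 2·log[Ag⁺] = 1·log(0.834) − log Q = -0.0788 − (6.6216) = -6.7004; log[Ag⁺] = -6.7004 / 2 = -3.3502; [Ag⁺] = 10^(-3.3502) ≈ 0.00045 M.

0.00045 M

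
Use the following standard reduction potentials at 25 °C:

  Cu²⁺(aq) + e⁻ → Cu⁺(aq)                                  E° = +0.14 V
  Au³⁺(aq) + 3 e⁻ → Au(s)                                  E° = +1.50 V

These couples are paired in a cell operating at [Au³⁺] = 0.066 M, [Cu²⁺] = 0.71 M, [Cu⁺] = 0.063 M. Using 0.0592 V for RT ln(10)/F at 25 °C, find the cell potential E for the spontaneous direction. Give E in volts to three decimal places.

+1.274 V

Au³⁺/Au is the cathode (higher E°), Cu²⁺/Cu⁺ the anode: E°cell = +1.50 − (+0.14) = +1.36 V, n = 3.
Overall: Au³⁺(aq) + 3 Cu⁺(aq) → Au(s) + 3 Cu²⁺(aq)
Q = [Cu²⁺]^3 / ([Au³⁺]·[Cu⁺]^3); log Q = 4.336.
E = E° − (0.0592/n) log Q = +1.36 − (0.0592/3)(4.336) = +1.274 V.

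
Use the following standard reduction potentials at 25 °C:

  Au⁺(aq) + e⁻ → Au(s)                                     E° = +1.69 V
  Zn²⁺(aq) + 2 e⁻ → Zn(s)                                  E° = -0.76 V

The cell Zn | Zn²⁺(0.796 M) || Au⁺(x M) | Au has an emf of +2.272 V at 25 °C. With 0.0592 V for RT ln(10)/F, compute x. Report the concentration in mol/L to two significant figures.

Au⁺/Au is the cathode, Zn²⁺/Zn the anode: E°cell = +2.45 V, n = 2.
Overall reaction: 2 Au⁺(aq) + Zn(s) → 2 Au(s) + Zn²⁺(aq); Q = [Zn²⁺]^1/[Au⁺]^2.
From E = E° − (0.0592/n) log Q: log Q = (E° − E)·n/0.0592 = (+2.45 − (+2.272))·2/0.0592 = 6.0135.
So 2·log[Au⁺] = 1·log(0.796) − log Q = -0.0991 − (6.0135) = -6.1126; log[Au⁺] = -6.1126 / 2 = -3.0563; [Au⁺] = 10^(-3.0563) ≈ 0.00088 M.

0.00088 M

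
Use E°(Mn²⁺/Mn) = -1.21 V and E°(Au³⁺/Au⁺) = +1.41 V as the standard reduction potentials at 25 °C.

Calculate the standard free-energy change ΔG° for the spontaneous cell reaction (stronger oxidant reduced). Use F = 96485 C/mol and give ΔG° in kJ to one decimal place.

-505.6 kJ

Au³⁺/Au⁺ (E° = +1.41 V) is the cathode; Mn²⁺/Mn (E° = -1.21 V) is the anode, so E°cell = +2.62 V.
Balancing electrons gives n = 2 (lcm of 2 and 2).
ΔG° = −nFE° = −(2)(96485)(+2.62) = -505,581 J = -505.6 kJ.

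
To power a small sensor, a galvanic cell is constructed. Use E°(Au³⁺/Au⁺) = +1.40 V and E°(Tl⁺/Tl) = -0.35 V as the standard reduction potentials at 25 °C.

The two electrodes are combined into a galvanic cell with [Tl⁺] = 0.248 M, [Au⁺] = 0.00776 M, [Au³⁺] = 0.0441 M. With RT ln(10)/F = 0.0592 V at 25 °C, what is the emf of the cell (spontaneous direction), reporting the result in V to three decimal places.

+1.808 V

Au³⁺/Au⁺ is the cathode (higher E°), Tl⁺/Tl the anode: E°cell = +1.40 − (-0.35) = +1.75 V, n = 2.
Overall: Au³⁺(aq) + 2 Tl(s) → Au⁺(aq) + 2 Tl⁺(aq)
Q = [Au⁺]·[Tl⁺]^2 / ([Au³⁺]); log Q = -1.966.
E = E° − (0.0592/n) log Q = +1.75 − (0.0592/2)(-1.966) = +1.808 V.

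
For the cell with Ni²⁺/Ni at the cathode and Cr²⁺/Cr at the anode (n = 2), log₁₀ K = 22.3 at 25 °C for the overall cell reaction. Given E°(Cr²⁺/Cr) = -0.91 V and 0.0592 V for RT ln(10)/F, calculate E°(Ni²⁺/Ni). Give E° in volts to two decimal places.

E°cell = (0.0592/n)·log K = (0.0592/2)(22.3) = +0.660 V.
Since Ni²⁺/Ni is the cathode and Cr²⁺/Cr the anode, E°cell = E°(Ni²⁺/Ni) − E°(Cr²⁺/Cr).
So E°(Ni²⁺/Ni) = E°cell + E°(Cr²⁺/Cr) = +0.660 + (-0.91) = -0.25 V.

-0.25 V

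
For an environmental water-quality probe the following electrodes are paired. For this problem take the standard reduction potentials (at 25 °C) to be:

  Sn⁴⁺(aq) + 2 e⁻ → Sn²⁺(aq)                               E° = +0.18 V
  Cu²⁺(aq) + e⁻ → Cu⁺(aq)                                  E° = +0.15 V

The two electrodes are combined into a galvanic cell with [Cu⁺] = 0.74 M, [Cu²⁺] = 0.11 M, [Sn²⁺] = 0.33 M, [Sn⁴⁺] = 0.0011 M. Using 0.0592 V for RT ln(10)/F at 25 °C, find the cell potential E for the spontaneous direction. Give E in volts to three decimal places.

+0.006 V

Sn⁴⁺/Sn²⁺ is the cathode (higher E°), Cu²⁺/Cu⁺ the anode: E°cell = +0.18 − (+0.15) = +0.03 V, n = 2.
Overall: Sn⁴⁺(aq) + 2 Cu⁺(aq) → Sn²⁺(aq) + 2 Cu²⁺(aq)
Q = [Sn²⁺]·[Cu²⁺]^2 / ([Sn⁴⁺]·[Cu⁺]^2); log Q = 0.821.
E = E° − (0.0592/n) log Q = +0.03 − (0.0592/2)(0.821) = +0.006 V.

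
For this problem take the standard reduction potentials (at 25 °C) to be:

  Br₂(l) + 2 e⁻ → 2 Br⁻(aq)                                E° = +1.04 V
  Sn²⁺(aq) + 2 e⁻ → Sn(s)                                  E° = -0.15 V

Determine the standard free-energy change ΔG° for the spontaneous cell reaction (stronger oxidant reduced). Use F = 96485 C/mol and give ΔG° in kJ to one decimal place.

-229.6 kJ

Br₂/Br⁻ (E° = +1.04 V) is the cathode; Sn²⁺/Sn (E° = -0.15 V) is the anode, so E°cell = +1.19 V.
Balancing electrons gives n = 2 (lcm of 2 and 2).
ΔG° = −nFE° = −(2)(96485)(+1.19) = -229,634 J = -229.6 kJ.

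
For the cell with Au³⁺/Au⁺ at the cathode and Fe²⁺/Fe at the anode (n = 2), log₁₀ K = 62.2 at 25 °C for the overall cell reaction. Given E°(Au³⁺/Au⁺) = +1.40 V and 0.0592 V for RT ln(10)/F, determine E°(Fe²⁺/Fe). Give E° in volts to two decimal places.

E°cell = (0.0592/n)·log K = (0.0592/2)(62.2) = +1.841 V.
Since Au³⁺/Au⁺ is the cathode and Fe²⁺/Fe the anode, E°cell = E°(Au³⁺/Au⁺) − E°(Fe²⁺/Fe).
So E°(Fe²⁺/Fe) = E°(Au³⁺/Au⁺) − E°cell = (+1.40) − (+1.841) = -0.44 V.

-0.44 V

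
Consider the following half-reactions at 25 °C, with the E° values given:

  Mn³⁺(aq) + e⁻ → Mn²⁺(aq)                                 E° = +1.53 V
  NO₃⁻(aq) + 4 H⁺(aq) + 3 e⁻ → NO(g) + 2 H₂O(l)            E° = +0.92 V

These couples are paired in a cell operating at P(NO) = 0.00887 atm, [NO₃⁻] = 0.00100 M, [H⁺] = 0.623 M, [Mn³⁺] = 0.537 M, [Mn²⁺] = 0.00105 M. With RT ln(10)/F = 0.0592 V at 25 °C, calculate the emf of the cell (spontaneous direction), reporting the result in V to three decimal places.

Mn³⁺/Mn²⁺ is the cathode (higher E°), NO₃⁻/NO the anode: E°cell = +1.53 − (+0.92) = +0.61 V, n = 3.
Overall: 3 Mn³⁺(aq) + NO(g) + 2 H₂O(l) → 3 Mn²⁺(aq) + NO₃⁻(aq) + 4 H⁺(aq)
Q = [Mn²⁺]^3·[NO₃⁻]·[H⁺]^4 / ([Mn³⁺]^3·P(NO)); log Q = -9.896.
E = E° − (0.0592/n) log Q = +0.61 − (0.0592/3)(-9.896) = +0.805 V.

+0.805 V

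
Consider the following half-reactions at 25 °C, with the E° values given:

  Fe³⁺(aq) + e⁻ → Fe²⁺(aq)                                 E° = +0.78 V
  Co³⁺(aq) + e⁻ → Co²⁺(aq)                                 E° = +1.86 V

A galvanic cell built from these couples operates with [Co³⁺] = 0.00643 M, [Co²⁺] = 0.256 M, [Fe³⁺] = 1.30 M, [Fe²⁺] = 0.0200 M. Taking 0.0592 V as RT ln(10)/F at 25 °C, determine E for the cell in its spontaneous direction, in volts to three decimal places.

+0.878 V

Co³⁺/Co²⁺ is the cathode (higher E°), Fe³⁺/Fe²⁺ the anode: E°cell = +1.86 − (+0.78) = +1.08 V, n = 1.
Overall: Co³⁺(aq) + Fe²⁺(aq) → Co²⁺(aq) + Fe³⁺(aq)
Q = [Co²⁺]·[Fe³⁺] / ([Co³⁺]·[Fe²⁺]); log Q = 3.413.
E = E° − (0.0592/n) log Q = +1.08 − (0.0592/1)(3.413) = +0.878 V.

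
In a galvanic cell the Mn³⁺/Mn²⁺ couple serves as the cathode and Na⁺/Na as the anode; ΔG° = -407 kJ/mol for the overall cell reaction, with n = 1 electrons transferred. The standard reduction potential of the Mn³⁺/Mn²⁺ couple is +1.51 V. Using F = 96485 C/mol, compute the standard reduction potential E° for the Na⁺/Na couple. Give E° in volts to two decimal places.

-2.71 V

E°cell = −ΔG°/(nF) = −(-407×10³)/((1)(96485)) = +4.218 V.
Since Mn³⁺/Mn²⁺ is the cathode and Na⁺/Na the anode, E°cell = E°(Mn³⁺/Mn²⁺) − E°(Na⁺/Na).
So E°(Na⁺/Na) = E°(Mn³⁺/Mn²⁺) − E°cell = (+1.51) − (+4.218) = -2.71 V.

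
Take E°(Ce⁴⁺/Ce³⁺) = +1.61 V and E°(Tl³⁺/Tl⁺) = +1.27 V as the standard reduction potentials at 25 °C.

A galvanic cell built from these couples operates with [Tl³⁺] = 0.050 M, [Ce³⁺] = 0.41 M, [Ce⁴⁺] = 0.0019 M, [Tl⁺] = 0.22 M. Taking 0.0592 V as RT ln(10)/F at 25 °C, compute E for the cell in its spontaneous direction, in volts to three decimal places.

+0.221 V

Ce⁴⁺/Ce³⁺ is the cathode (higher E°), Tl³⁺/Tl⁺ the anode: E°cell = +1.61 − (+1.27) = +0.34 V, n = 2.
Overall: 2 Ce⁴⁺(aq) + Tl⁺(aq) → 2 Ce³⁺(aq) + Tl³⁺(aq)
Q = [Ce³⁺]^2·[Tl³⁺] / ([Ce⁴⁺]^2·[Tl⁺]); log Q = 4.025.
E = E° − (0.0592/n) log Q = +0.34 − (0.0592/2)(4.025) = +0.221 V.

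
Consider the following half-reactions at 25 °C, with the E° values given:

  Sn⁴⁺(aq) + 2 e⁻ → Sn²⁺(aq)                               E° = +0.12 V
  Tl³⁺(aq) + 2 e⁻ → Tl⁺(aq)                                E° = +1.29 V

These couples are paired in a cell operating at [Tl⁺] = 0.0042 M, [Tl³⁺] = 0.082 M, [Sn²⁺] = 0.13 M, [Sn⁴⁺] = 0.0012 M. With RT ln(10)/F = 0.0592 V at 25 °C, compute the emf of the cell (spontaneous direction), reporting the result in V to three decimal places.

+1.268 V

Tl³⁺/Tl⁺ is the cathode (higher E°), Sn⁴⁺/Sn²⁺ the anode: E°cell = +1.29 − (+0.12) = +1.17 V, n = 2.
Overall: Tl³⁺(aq) + Sn²⁺(aq) → Tl⁺(aq) + Sn⁴⁺(aq)
Q = [Tl⁺]·[Sn⁴⁺] / ([Tl³⁺]·[Sn²⁺]); log Q = -3.325.
E = E° − (0.0592/n) log Q = +1.17 − (0.0592/2)(-3.325) = +1.268 V.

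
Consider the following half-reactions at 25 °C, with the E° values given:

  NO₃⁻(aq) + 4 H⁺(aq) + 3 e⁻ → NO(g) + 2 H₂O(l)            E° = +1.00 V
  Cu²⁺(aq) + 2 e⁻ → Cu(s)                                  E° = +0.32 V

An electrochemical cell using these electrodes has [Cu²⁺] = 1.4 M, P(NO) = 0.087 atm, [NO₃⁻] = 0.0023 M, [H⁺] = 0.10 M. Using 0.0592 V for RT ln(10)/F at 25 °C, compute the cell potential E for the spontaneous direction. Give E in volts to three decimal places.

NO₃⁻/NO is the cathode (higher E°), Cu²⁺/Cu the anode: E°cell = +1.00 − (+0.32) = +0.68 V, n = 6.
Overall: 2 NO₃⁻(aq) + 8 H⁺(aq) + 3 Cu(s) → 2 NO(g) + 4 H₂O(l) + 3 Cu²⁺(aq)
Q = P(NO)^2·[Cu²⁺]^3 / ([NO₃⁻]^2·[H⁺]^8); log Q = 11.594.
E = E° − (0.0592/n) log Q = +0.68 − (0.0592/6)(11.594) = +0.566 V.

+0.566 V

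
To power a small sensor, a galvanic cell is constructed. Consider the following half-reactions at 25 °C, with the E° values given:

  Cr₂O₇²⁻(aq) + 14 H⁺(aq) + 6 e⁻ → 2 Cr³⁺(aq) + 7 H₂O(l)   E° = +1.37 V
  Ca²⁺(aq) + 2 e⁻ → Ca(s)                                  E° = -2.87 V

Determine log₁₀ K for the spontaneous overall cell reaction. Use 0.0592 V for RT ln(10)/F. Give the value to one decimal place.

Cathode: Cr₂O₇²⁻/Cr³⁺; anode: Ca²⁺/Ca. E°cell = +4.24 V, n = 6.
log K = nE°cell / 0.0592 = (6)(+4.24) / 0.0592 = 429.7.

429.7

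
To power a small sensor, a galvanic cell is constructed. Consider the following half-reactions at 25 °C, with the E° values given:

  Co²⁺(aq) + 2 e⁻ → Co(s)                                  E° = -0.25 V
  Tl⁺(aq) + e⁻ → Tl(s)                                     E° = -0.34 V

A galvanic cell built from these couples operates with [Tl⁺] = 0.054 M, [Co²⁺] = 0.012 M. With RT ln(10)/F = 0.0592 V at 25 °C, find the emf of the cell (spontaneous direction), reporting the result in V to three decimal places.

Co²⁺/Co is the cathode (higher E°), Tl⁺/Tl the anode: E°cell = -0.25 − (-0.34) = +0.09 V, n = 2.
Overall: Co²⁺(aq) + 2 Tl(s) → Co(s) + 2 Tl⁺(aq)
Q = [Tl⁺]^2 / ([Co²⁺]); log Q = -0.614.
E = E° − (0.0592/n) log Q = +0.09 − (0.0592/2)(-0.614) = +0.108 V.

+0.108 V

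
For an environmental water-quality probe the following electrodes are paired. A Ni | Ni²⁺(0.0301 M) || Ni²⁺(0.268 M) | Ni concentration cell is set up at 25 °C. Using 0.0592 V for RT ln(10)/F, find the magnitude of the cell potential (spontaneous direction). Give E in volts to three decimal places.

For a concentration cell E°cell = 0. The 0.268 M side is the cathode (reduction is favoured where [Ni²⁺] is higher).
With n = 2, E = −(0.0592/2) log([Ni²⁺]ₐₙ/[Ni²⁺]꜀ₐₜ) = −(0.0592/2) log(0.0301/0.268) = −(0.0592/2)(-0.950) = +0.028 V.

+0.028 V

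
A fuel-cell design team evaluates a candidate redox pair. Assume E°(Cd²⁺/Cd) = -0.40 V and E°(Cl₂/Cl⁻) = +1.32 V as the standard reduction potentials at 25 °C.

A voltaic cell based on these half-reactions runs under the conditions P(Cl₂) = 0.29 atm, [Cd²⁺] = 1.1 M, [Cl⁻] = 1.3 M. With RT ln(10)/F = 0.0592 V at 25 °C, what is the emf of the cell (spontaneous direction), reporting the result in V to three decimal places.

Cl₂/Cl⁻ is the cathode (higher E°), Cd²⁺/Cd the anode: E°cell = +1.32 − (-0.40) = +1.72 V, n = 2.
Overall: Cl₂(g) + Cd(s) → 2 Cl⁻(aq) + Cd²⁺(aq)
Q = [Cl⁻]^2·[Cd²⁺] / (P(Cl₂)); log Q = 0.807.
E = E° − (0.0592/n) log Q = +1.72 − (0.0592/2)(0.807) = +1.696 V.

+1.696 V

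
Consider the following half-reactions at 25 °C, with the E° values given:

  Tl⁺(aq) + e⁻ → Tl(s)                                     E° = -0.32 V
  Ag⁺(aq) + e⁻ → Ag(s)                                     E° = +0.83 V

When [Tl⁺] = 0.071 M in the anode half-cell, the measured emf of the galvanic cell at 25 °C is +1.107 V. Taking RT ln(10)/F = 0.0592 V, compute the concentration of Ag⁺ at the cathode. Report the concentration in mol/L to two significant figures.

Ag⁺/Ag is the cathode, Tl⁺/Tl the anode: E°cell = +1.15 V, n = 1.
Overall reaction: Ag⁺(aq) + Tl(s) → Ag(s) + Tl⁺(aq); Q = [Tl⁺]^1/[Ag⁺]^1.
From E = E° − (0.0592/n) log Q: log Q = (E° − E)·n/0.0592 = (+1.15 − (+1.107))·1/0.0592 = 0.7264.
So 1·log[Ag⁺] = 1·log(0.071) − log Q = -1.1487 − (0.7264) = -1.8751; [Ag⁺] = 10^(-1.8751) ≈ 0.013 M.

0.013 M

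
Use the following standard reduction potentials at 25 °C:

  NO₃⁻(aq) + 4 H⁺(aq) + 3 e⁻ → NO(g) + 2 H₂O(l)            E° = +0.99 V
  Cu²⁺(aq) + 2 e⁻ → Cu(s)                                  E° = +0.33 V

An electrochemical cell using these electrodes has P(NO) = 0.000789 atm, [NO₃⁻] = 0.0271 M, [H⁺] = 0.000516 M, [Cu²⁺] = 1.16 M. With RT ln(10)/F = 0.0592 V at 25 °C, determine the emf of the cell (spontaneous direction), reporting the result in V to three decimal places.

+0.429 V

NO₃⁻/NO is the cathode (higher E°), Cu²⁺/Cu the anode: E°cell = +0.99 − (+0.33) = +0.66 V, n = 6.
Overall: 2 NO₃⁻(aq) + 8 H⁺(aq) + 3 Cu(s) → 2 NO(g) + 4 H₂O(l) + 3 Cu²⁺(aq)
Q = P(NO)^2·[Cu²⁺]^3 / ([NO₃⁻]^2·[H⁺]^8); log Q = 23.420.
E = E° − (0.0592/n) log Q = +0.66 − (0.0592/6)(23.420) = +0.429 V.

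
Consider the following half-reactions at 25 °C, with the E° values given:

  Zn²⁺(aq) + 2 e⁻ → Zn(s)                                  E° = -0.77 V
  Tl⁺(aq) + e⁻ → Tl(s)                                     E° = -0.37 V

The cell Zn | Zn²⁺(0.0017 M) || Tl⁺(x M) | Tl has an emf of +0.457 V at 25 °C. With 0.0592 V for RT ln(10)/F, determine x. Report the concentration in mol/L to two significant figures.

Tl⁺/Tl is the cathode, Zn²⁺/Zn the anode: E°cell = +0.40 V, n = 2.
Overall reaction: 2 Tl⁺(aq) + Zn(s) → 2 Tl(s) + Zn²⁺(aq); Q = [Zn²⁺]^1/[Tl⁺]^2.
From E = E° − (0.0592/n) log Q: log Q = (E° − E)·n/0.0592 = (+0.40 − (+0.457))·2/0.0592 = -1.9257.
So 2·log[Tl⁺] = 1·log(0.0017) − log Q = -2.7696 − (-1.9257) = -0.8439; log[Tl⁺] = -0.8439 / 2 = -0.4219; [Tl⁺] = 10^(-0.4219) ≈ 0.38 M.

0.38 M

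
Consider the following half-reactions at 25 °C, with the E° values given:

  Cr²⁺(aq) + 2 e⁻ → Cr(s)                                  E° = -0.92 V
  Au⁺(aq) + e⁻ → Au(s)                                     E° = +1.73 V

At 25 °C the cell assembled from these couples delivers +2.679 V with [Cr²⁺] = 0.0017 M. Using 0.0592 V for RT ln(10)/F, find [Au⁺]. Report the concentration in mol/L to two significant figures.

Au⁺/Au is the cathode, Cr²⁺/Cr the anode: E°cell = +2.65 V, n = 2.
Overall reaction: 2 Au⁺(aq) + Cr(s) → 2 Au(s) + Cr²⁺(aq); Q = [Cr²⁺]^1/[Au⁺]^2.
From E = E° − (0.0592/n) log Q: log Q = (E° − E)·n/0.0592 = (+2.65 − (+2.679))·2/0.0592 = -0.9797.
So 2·log[Au⁺] = 1·log(0.0017) − log Q = -2.7696 − (-0.9797) = -1.7899; log[Au⁺] = -1.7899 / 2 = -0.8950; [Au⁺] = 10^(-0.8950) ≈ 0.13 M.

0.13 M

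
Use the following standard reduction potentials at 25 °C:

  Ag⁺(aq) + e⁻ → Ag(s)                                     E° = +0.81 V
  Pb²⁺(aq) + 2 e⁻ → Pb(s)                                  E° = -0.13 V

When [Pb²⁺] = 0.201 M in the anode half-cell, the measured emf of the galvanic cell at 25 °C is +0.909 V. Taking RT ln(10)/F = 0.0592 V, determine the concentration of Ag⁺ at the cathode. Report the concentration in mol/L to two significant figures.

Ag⁺/Ag is the cathode, Pb²⁺/Pb the anode: E°cell = +0.94 V, n = 2.
Overall reaction: 2 Ag⁺(aq) + Pb(s) → 2 Ag(s) + Pb²⁺(aq); Q = [Pb²⁺]^1/[Ag⁺]^2.
From E = E° − (0.0592/n) log Q: log Q = (E° − E)·n/0.0592 = (+0.94 − (+0.909))·2/0.0592 = 1.0473.
So 2·log[Ag⁺] = 1·log(0.201) − log Q = -0.6968 − (1.0473) = -1.7441; log[Ag⁺] = -1.7441 / 2 = -0.8720; [Ag⁺] = 10^(-0.8720) ≈ 0.13 M.

0.13 M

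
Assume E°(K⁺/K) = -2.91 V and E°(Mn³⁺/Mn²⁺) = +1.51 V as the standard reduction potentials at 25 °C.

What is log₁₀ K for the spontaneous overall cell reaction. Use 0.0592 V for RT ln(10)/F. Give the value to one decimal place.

Cathode: Mn³⁺/Mn²⁺; anode: K⁺/K. E°cell = +4.42 V, n = 1.
log K = nE°cell / 0.0592 = (1)(+4.42) / 0.0592 = 74.7.

74.7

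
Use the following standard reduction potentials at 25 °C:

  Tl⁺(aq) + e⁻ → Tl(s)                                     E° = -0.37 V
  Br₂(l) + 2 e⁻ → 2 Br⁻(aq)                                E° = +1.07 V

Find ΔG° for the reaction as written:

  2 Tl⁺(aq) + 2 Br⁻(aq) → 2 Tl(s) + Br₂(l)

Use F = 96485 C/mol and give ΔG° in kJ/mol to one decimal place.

As written, Tl⁺/Tl is reduced (cathode) and Br₂/Br⁻ is oxidised (anode), so E°cell = (-0.37) − (+1.07) = -1.44 V.
Balancing electrons gives n = 2.
ΔG° = −nFE° = −(2)(96485)(-1.44) = 277,877 J = +277.9 kJ/mol.

+277.9 kJ/mol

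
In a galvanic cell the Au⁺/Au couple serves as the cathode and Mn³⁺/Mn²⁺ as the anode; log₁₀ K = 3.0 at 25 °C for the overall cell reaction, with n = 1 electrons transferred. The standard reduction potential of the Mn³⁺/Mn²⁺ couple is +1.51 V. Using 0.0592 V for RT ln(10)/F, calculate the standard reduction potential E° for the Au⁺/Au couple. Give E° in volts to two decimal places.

+1.69 V

E°cell = (0.0592/n)·log K = (0.0592/1)(3.0) = +0.178 V.
Since Au⁺/Au is the cathode and Mn³⁺/Mn²⁺ the anode, E°cell = E°(Au⁺/Au) − E°(Mn³⁺/Mn²⁺).
So E°(Au⁺/Au) = E°cell + E°(Mn³⁺/Mn²⁺) = +0.178 + (+1.51) = +1.69 V.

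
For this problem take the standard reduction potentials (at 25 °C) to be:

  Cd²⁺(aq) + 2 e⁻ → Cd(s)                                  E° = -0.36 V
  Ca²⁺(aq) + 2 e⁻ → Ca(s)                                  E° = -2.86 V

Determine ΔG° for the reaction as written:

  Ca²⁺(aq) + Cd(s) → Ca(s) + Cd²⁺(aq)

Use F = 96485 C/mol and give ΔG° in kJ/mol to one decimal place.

As written, Ca²⁺/Ca is reduced (cathode) and Cd²⁺/Cd is oxidised (anode), so E°cell = (-2.86) − (-0.36) = -2.50 V.
Balancing electrons gives n = 2.
ΔG° = −nFE° = −(2)(96485)(-2.50) = 482,425 J = +482.4 kJ/mol.

+482.4 kJ/mol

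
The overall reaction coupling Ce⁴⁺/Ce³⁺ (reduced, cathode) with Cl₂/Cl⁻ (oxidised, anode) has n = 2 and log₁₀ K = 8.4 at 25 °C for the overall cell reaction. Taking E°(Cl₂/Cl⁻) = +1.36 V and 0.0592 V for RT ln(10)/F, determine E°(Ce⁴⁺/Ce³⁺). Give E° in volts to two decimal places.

E°cell = (0.0592/n)·log K = (0.0592/2)(8.4) = +0.249 V.
Since Ce⁴⁺/Ce³⁺ is the cathode and Cl₂/Cl⁻ the anode, E°cell = E°(Ce⁴⁺/Ce³⁺) − E°(Cl₂/Cl⁻).
So E°(Ce⁴⁺/Ce³⁺) = E°cell + E°(Cl₂/Cl⁻) = +0.249 + (+1.36) = +1.61 V.

+1.61 V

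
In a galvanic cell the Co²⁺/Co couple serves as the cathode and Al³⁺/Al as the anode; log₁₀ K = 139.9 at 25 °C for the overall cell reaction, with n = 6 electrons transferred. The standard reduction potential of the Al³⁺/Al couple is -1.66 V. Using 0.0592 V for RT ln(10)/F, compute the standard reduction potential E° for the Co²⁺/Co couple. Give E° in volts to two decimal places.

E°cell = (0.0592/n)·log K = (0.0592/6)(139.9) = +1.380 V.
Since Co²⁺/Co is the cathode and Al³⁺/Al the anode, E°cell = E°(Co²⁺/Co) − E°(Al³⁺/Al).
So E°(Co²⁺/Co) = E°cell + E°(Al³⁺/Al) = +1.380 + (-1.66) = -0.28 V.

-0.28 V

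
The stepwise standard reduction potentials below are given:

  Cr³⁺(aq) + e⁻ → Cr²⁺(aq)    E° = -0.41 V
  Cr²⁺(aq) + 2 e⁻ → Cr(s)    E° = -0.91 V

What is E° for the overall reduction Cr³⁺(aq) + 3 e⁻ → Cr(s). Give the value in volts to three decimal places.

-0.743 V

Since ΔG° = −nFE° is additive over sequential reductions, n₃E°₃ = n₁E°₁ + n₂E°₂.
E°₃ = (1×-0.41 + 2×-0.91) / 3 = (-2.230) / 3 = -0.743 V.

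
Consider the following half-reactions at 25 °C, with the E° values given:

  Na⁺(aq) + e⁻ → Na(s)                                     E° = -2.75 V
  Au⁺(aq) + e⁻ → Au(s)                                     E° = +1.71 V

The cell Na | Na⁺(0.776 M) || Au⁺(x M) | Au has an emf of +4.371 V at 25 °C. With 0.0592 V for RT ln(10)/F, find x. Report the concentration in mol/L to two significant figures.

0.024 M

Au⁺/Au is the cathode, Na⁺/Na the anode: E°cell = +4.46 V, n = 1.
Overall reaction: Au⁺(aq) + Na(s) → Au(s) + Na⁺(aq); Q = [Na⁺]^1/[Au⁺]^1.
From E = E° − (0.0592/n) log Q: log Q = (E° − E)·n/0.0592 = (+4.46 − (+4.371))·1/0.0592 = 1.5034.
So 1·log[Au⁺] = 1·log(0.776) − log Q = -0.1101 − (1.5034) = -1.6135; [Au⁺] = 10^(-1.6135) ≈ 0.024 M.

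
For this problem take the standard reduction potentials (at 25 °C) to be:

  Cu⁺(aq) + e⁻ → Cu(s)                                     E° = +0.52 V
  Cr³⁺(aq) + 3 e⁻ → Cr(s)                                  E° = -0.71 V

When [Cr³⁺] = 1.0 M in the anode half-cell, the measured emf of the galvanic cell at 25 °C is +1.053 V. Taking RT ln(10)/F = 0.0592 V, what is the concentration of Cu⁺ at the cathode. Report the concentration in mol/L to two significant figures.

0.0010 M

Cu⁺/Cu is the cathode, Cr³⁺/Cr the anode: E°cell = +1.23 V, n = 3.
Overall reaction: 3 Cu⁺(aq) + Cr(s) → 3 Cu(s) + Cr³⁺(aq); Q = [Cr³⁺]^1/[Cu⁺]^3.
From E = E° − (0.0592/n) log Q: log Q = (E° − E)·n/0.0592 = (+1.23 − (+1.053))·3/0.0592 = 8.9696.
So 3·log[Cu⁺] = 1·log(1) − log Q = 0.0000 − (8.9696) = -8.9696; log[Cu⁺] = -8.9696 / 3 = -2.9899; [Cu⁺] = 10^(-2.9899) ≈ 0.0010 M.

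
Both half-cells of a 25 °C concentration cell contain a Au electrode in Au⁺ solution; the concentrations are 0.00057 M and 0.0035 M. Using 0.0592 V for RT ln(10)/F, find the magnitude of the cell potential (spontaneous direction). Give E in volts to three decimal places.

For a concentration cell E°cell = 0. The 0.0035 M side is the cathode (reduction is favoured where [Au⁺] is higher).
With n = 1, E = −(0.0592/1) log([Au⁺]ₐₙ/[Au⁺]꜀ₐₜ) = −(0.0592/1) log(0.00057/0.0035) = −(0.0592/1)(-0.788) = +0.047 V.

+0.047 V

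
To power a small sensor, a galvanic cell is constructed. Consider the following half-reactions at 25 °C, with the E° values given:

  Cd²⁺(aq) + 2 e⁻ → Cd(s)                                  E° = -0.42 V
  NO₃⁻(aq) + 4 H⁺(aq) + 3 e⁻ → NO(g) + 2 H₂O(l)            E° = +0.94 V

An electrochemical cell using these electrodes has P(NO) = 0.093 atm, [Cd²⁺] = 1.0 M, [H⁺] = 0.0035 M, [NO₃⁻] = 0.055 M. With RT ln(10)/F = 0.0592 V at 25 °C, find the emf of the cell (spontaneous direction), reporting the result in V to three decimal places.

+1.162 V

NO₃⁻/NO is the cathode (higher E°), Cd²⁺/Cd the anode: E°cell = +0.94 − (-0.42) = +1.36 V, n = 6.
Overall: 2 NO₃⁻(aq) + 8 H⁺(aq) + 3 Cd(s) → 2 NO(g) + 4 H₂O(l) + 3 Cd²⁺(aq)
Q = P(NO)^2·[Cd²⁺]^3 / ([NO₃⁻]^2·[H⁺]^8); log Q = 20.104.
E = E° − (0.0592/n) log Q = +1.36 − (0.0592/6)(20.104) = +1.162 V.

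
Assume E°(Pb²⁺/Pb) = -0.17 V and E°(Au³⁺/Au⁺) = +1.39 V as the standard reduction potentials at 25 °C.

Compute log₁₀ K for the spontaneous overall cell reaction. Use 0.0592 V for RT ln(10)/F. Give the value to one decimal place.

Cathode: Au³⁺/Au⁺; anode: Pb²⁺/Pb. E°cell = +1.56 V, n = 2.
log K = nE°cell / 0.0592 = (2)(+1.56) / 0.0592 = 52.7.

52.7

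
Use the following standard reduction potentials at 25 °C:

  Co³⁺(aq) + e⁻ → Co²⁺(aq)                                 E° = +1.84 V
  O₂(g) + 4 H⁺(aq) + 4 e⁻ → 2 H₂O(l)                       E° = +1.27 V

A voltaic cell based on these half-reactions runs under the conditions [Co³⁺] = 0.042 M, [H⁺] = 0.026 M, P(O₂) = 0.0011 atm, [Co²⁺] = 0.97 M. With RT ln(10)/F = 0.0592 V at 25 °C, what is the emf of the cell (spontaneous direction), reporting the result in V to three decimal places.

+0.627 V

Co³⁺/Co²⁺ is the cathode (higher E°), O₂/H₂O the anode: E°cell = +1.84 − (+1.27) = +0.57 V, n = 4.
Overall: 4 Co³⁺(aq) + 2 H₂O(l) → 4 Co²⁺(aq) + O₂(g) + 4 H⁺(aq)
Q = [Co²⁺]^4·P(O₂)·[H⁺]^4 / ([Co³⁺]^4); log Q = -3.845.
E = E° − (0.0592/n) log Q = +0.57 − (0.0592/4)(-3.845) = +0.627 V.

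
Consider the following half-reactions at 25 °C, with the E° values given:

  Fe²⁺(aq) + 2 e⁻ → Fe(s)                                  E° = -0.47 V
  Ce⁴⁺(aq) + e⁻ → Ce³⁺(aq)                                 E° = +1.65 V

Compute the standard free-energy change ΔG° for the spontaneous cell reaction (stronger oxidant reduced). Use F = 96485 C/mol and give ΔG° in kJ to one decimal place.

-409.1 kJ

Ce⁴⁺/Ce³⁺ (E° = +1.65 V) is the cathode; Fe²⁺/Fe (E° = -0.47 V) is the anode, so E°cell = +2.12 V.
Balancing electrons gives n = 2 (lcm of 1 and 2).
ΔG° = −nFE° = −(2)(96485)(+2.12) = -409,096 J = -409.1 kJ.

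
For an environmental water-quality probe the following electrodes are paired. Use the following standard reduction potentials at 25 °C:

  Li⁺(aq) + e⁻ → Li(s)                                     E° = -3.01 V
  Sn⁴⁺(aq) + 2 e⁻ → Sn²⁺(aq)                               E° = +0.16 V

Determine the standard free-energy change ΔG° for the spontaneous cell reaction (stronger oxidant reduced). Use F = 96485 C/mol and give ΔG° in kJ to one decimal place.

-611.7 kJ

Sn⁴⁺/Sn²⁺ (E° = +0.16 V) is the cathode; Li⁺/Li (E° = -3.01 V) is the anode, so E°cell = +3.17 V.
Balancing electrons gives n = 2 (lcm of 2 and 1).
ΔG° = −nFE° = −(2)(96485)(+3.17) = -611,715 J = -611.7 kJ.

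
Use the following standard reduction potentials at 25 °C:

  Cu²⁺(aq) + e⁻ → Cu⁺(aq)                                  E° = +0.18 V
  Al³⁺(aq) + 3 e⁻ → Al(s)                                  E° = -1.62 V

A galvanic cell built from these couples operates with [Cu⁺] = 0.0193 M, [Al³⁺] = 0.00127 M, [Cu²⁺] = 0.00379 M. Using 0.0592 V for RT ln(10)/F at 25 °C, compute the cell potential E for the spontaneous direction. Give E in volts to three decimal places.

+1.815 V

Cu²⁺/Cu⁺ is the cathode (higher E°), Al³⁺/Al the anode: E°cell = +0.18 − (-1.62) = +1.80 V, n = 3.
Overall: 3 Cu²⁺(aq) + Al(s) → 3 Cu⁺(aq) + Al³⁺(aq)
Q = [Cu⁺]^3·[Al³⁺] / ([Cu²⁺]^3); log Q = -0.775.
E = E° − (0.0592/n) log Q = +1.80 − (0.0592/3)(-0.775) = +1.815 V.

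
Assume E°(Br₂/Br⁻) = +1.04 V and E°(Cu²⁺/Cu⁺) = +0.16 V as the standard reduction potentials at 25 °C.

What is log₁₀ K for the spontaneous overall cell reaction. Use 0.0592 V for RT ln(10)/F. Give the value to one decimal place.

Cathode: Br₂/Br⁻; anode: Cu²⁺/Cu⁺. E°cell = +0.88 V, n = 2.
log K = nE°cell / 0.0592 = (2)(+0.88) / 0.0592 = 29.7.

29.7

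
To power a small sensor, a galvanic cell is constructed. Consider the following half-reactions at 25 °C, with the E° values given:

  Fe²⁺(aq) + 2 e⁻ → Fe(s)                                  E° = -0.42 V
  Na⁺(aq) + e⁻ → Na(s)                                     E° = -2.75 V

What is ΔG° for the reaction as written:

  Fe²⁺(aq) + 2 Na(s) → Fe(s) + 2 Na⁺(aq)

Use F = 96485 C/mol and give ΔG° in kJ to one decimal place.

-449.6 kJ

As written, Fe²⁺/Fe is reduced (cathode) and Na⁺/Na is oxidised (anode), so E°cell = (-0.42) − (-2.75) = +2.33 V.
Balancing electrons gives n = 2.
ΔG° = −nFE° = −(2)(96485)(+2.33) = -449,620 J = -449.6 kJ.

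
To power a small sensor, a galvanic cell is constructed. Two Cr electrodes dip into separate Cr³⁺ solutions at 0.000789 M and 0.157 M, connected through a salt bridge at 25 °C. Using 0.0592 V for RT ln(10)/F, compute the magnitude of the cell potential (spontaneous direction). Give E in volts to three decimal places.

+0.045 V

For a concentration cell E°cell = 0. The 0.157 M side is the cathode (reduction is favoured where [Cr³⁺] is higher).
With n = 3, E = −(0.0592/3) log([Cr³⁺]ₐₙ/[Cr³⁺]꜀ₐₜ) = −(0.0592/3) log(0.000789/0.157) = −(0.0592/3)(-2.299) = +0.045 V.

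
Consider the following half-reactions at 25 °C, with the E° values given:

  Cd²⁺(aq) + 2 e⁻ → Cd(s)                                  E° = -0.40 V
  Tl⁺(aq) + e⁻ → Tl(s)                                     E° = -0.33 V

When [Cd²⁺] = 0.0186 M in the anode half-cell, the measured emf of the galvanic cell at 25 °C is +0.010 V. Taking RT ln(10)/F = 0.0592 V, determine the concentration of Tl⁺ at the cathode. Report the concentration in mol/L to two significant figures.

0.013 M

Tl⁺/Tl is the cathode, Cd²⁺/Cd the anode: E°cell = +0.07 V, n = 2.
Overall reaction: 2 Tl⁺(aq) + Cd(s) → 2 Tl(s) + Cd²⁺(aq); Q = [Cd²⁺]^1/[Tl⁺]^2.
From E = E° − (0.0592/n) log Q: log Q = (E° − E)·n/0.0592 = (+0.07 − (+0.010))·2/0.0592 = 2.0270.
So 2·log[Tl⁺] = 1·log(0.0186) − log Q = -1.7305 − (2.0270) = -3.7575; log[Tl⁺] = -3.7575 / 2 = -1.8787; [Tl⁺] = 10^(-1.8787) ≈ 0.013 M.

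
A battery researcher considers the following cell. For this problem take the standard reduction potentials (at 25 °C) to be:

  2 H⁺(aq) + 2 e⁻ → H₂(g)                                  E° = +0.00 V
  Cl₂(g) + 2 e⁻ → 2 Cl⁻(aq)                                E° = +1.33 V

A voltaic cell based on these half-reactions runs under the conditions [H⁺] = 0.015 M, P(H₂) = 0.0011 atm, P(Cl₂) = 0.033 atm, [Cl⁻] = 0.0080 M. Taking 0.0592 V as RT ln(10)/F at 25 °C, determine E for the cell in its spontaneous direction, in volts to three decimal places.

+1.431 V

Cl₂/Cl⁻ is the cathode (higher E°), H⁺/H₂ the anode: E°cell = +1.33 − (+0.00) = +1.33 V, n = 2.
Overall: Cl₂(g) + H₂(g) → 2 Cl⁻(aq) + 2 H⁺(aq)
Q = [Cl⁻]^2·[H⁺]^2 / (P(Cl₂)·P(H₂)); log Q = -3.402.
E = E° − (0.0592/n) log Q = +1.33 − (0.0592/2)(-3.402) = +1.431 V.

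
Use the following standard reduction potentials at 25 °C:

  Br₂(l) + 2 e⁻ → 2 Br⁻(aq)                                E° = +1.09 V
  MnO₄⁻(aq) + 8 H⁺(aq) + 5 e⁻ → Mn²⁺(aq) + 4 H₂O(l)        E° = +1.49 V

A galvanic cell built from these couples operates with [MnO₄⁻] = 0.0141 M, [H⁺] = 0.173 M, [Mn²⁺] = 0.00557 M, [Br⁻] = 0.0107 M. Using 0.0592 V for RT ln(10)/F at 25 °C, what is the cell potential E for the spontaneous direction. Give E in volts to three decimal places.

+0.216 V

MnO₄⁻/Mn²⁺ is the cathode (higher E°), Br₂/Br⁻ the anode: E°cell = +1.49 − (+1.09) = +0.40 V, n = 10.
Overall: 2 MnO₄⁻(aq) + 16 H⁺(aq) + 10 Br⁻(aq) → 2 Mn²⁺(aq) + 8 H₂O(l) + 5 Br₂(l)
Q = [Mn²⁺]^2 / ([MnO₄⁻]^2·[H⁺]^16·[Br⁻]^10); log Q = 31.091.
E = E° − (0.0592/n) log Q = +0.40 − (0.0592/10)(31.091) = +0.216 V.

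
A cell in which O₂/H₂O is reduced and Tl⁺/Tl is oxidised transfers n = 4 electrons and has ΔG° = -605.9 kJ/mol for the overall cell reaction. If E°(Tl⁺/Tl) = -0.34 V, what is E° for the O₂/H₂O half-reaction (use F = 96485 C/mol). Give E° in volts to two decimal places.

+1.23 V

E°cell = −ΔG°/(nF) = −(-605.9×10³)/((4)(96485)) = +1.570 V.
Since O₂/H₂O is the cathode and Tl⁺/Tl the anode, E°cell = E°(O₂/H₂O) − E°(Tl⁺/Tl).
So E°(O₂/H₂O) = E°cell + E°(Tl⁺/Tl) = +1.570 + (-0.34) = +1.23 V.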